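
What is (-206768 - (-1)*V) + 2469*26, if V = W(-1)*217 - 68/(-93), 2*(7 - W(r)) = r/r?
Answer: -26256275/186 ≈ -1.4116e+5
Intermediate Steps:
W(r) = 13/2 (W(r) = 7 - r/(2*r) = 7 - ½*1 = 7 - ½ = 13/2)
V = 262489/186 (V = (13/2)*217 - 68/(-93) = 2821/2 - 68*(-1/93) = 2821/2 + 68/93 = 262489/186 ≈ 1411.2)
(-206768 - (-1)*V) + 2469*26 = (-206768 - (-1)*262489/186) + 2469*26 = (-206768 - 1*(-262489/186)) + 64194 = (-206768 + 262489/186) + 64194 = -38196359/186 + 64194 = -26256275/186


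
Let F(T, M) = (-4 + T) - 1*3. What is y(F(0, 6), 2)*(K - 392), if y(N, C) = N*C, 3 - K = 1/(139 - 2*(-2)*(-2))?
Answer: 713440/131 ≈ 5446.1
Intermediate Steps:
F(T, M) = -7 + T (F(T, M) = (-4 + T) - 3 = -7 + T)
K = 392/131 (K = 3 - 1/(139 - 2*(-2)*(-2)) = 3 - 1/(139 + 4*(-2)) = 3 - 1/(139 - 8) = 3 - 1/131 = 392/131 ≈ 2.9924)
y(N, C) = C*N
y(F(0, 6), 2)*(K - 392) = (2*(-7 + 0))*(392/131 - 392) = (2*(-7))*(-50960/131) = -14*(-50960/131) = 713440/131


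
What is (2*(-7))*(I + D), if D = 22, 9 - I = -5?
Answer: -504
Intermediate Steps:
I = 14 (I = 9 - 1*(-5) = 9 + 5 = 14)
(2*(-7))*(I + D) = (2*(-7))*(14 + 22) = -14*36 = -504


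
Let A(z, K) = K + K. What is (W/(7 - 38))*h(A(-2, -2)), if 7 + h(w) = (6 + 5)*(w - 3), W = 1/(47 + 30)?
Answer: 12/341 ≈ 0.035191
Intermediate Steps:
A(z, K) = 2*K
W = 1/77 ≈ 0.012987
h(w) = -40 + 11*w (h(w) = -7 + (6 + 5)*(w - 3) = -7 + 11*(-3 + w) = -7 + (-33 + 11*w) = -40 + 11*w)
(W/(7 - 38))*h(A(-2, -2)) = ((1/77)/(7 - 38))*(-40 + 11*(2*(-2))) = ((1/77)/(-31))*(-40 + 11*(-4)) = (-1/31*1/77)*(-40 - 44) = -1/2387*(-84) = 12/341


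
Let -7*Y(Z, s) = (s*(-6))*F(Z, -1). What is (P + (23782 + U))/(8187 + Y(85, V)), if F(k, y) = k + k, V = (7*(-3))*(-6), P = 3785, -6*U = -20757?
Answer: 62053/53094 ≈ 1.1687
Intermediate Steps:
U = 6919/2 (U = -⅙*(-20757) = 6919/2 ≈ 3459.5)
V = 126 (V = -21*(-6) = 126)
F(k, y) = 2*k
Y(Z, s) = 12*Z*s/7 (Y(Z, s) = -s*(-6)*2*Z/7 = -(-6*s)*2*Z/7 = -(-12)*Z*s/7 = 12*Z*s/7)
(P + (23782 + U))/(8187 + Y(85, V)) = (3785 + (23782 + 6919/2))/(8187 + (12/7)*85*126) = (3785 + 54483/2)/(8187 + 18360) = (62053/2)/26547 = (62053/2)*(1/26547) = 62053/53094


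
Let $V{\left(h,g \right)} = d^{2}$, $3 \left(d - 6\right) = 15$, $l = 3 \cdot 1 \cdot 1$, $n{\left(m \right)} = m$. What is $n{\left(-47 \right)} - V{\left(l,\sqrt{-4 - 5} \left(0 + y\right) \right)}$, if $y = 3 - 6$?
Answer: $-168$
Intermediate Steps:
$y = -3$ ($y = 3 - 6 = -3$)
$l = 3$ ($l = 3 \cdot 1 = 3$)
$d = 11$ ($d = 6 + \frac{1}{3} \cdot 15 = 6 + 5 = 11$)
$V{\left(h,g \right)} = 121$ ($V{\left(h,g \right)} = 11^{2} = 121$)
$n{\left(-47 \right)} - V{\left(l,\sqrt{-4 - 5} \left(0 + y\right) \right)} = -47 - 121 = -168$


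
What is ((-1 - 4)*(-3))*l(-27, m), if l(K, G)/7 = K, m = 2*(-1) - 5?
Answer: -2835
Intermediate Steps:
m = -7 (m = -2 - 5 = -7)
l(K, G) = 7*K
((-1 - 4)*(-3))*l(-27, m) = ((-1 - 4)*(-3))*(7*(-27)) = -5*(-3)*(-189) = 15*(-189) = -2835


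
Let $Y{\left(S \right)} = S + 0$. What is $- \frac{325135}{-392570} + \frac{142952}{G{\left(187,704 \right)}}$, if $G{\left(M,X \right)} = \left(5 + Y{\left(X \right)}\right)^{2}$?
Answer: $\frac{43911570715}{39467496034} \approx 1.1126$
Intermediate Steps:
$Y{\left(S \right)} = S$
$G{\left(M,X \right)} = \left(5 + X\right)^{2}$
$- \frac{325135}{-392570} + \frac{142952}{G{\left(187,704 \right)}} = - \frac{325135}{-392570} + \frac{142952}{\left(5 + 704\right)^{2}} = \left(-325135\right) \left(- \frac{1}{392570}\right) + \frac{142952}{709^{2}} = \frac{65027}{78514} + \frac{142952}{502681} = \frac{43911570715}{39467496034}$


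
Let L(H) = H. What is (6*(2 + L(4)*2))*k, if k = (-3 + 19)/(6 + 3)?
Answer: 320/3 ≈ 106.67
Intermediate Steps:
k = 16/9 ≈ 1.7778
(6*(2 + L(4)*2))*k = (6*(2 + 4*2))*(16/9) = (6*(2 + 8))*(16/9) = (6*10)*(16/9) = 60*(16/9) = 320/3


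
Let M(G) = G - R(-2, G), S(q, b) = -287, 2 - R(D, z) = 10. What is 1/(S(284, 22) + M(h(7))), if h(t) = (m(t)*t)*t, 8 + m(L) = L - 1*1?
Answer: -1/377 ≈ -0.0026525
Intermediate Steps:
R(D, z) = -8 (R(D, z) = 2 - 1*10 = 2 - 10 = -8)
m(L) = -9 + L (m(L) = -8 + (L - 1*1) = -8 + (L - 1) = -8 + (-1 + L) = -9 + L)
h(t) = t²*(-9 + t) (h(t) = ((-9 + t)*t)*t = (t*(-9 + t))*t = t²*(-9 + t))
M(G) = 8 + G (M(G) = G - 1*(-8) = G + 8 = 8 + G)
1/(S(284, 22) + M(h(7))) = 1/(-287 + (8 + 7²*(-9 + 7))) = 1/(-287 + (8 + 49*(-2))) = 1/(-287 + (8 - 98)) = 1/(-287 - 90) = 1/(-377) = -1/377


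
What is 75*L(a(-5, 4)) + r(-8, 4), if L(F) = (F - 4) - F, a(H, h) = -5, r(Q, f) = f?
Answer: -296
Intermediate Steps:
L(F) = -4 (L(F) = (-4 + F) - F = -4)
75*L(a(-5, 4)) + r(-8, 4) = 75*(-4) + 4 = -300 + 4 = -296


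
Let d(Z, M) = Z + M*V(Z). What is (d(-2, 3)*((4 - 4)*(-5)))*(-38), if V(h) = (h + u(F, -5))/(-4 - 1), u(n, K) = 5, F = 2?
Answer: 0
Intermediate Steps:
V(h) = -1 - h/5 (V(h) = (h + 5)/(-4 - 1) = (5 + h)/(-5) = (5 + h)*(-⅕) = -1 - h/5)
d(Z, M) = Z + M*(-1 - Z/5)
(d(-2, 3)*((4 - 4)*(-5)))*(-38) = ((-2 - 1*3 - ⅕*3*(-2))*((4 - 4)*(-5)))*(-38) = ((-2 - 3 + 6/5)*(0*(-5)))*(-38) = -19/5*0*(-38) = 0*(-38) = 0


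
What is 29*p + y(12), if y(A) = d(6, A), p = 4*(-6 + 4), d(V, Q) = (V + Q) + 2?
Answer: -212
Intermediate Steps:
d(V, Q) = 2 + Q + V (d(V, Q) = (Q + V) + 2 = 2 + Q + V)
p = -8 (p = 4*(-2) = -8)
y(A) = 8 + A (y(A) = 2 + A + 6 = 8 + A)
29*p + y(12) = 29*(-8) + (8 + 12) = -232 + 20 = -212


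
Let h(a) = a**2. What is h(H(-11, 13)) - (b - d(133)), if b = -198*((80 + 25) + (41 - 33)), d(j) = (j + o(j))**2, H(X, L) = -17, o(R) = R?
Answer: 93419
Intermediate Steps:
d(j) = 4*j**2 (d(j) = (j + j)**2 = (2*j)**2 = 4*j**2)
b = -22374 (b = -198*(105 + 8) = -198*113 = -22374)
h(H(-11, 13)) - (b - d(133)) = (-17)**2 - (-22374 - 4*133**2) = 289 - (-22374 - 4*17689) = 289 - (-22374 - 1*70756) = 289 - (-22374 - 70756) = 289 - 1*(-93130) = 289 + 93130 = 93419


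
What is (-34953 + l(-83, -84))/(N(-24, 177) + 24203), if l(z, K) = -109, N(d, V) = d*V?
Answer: -35062/19955 ≈ -1.7571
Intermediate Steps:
N(d, V) = V*d
(-34953 + l(-83, -84))/(N(-24, 177) + 24203) = (-34953 - 109)/(177*(-24) + 24203) = -35062/(-4248 + 24203) = -35062/19955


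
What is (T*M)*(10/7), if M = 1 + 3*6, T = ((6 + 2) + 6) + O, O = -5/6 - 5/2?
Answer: 6080/21 ≈ 289.52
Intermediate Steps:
O = -10/3 (O = -5*⅙ - 5*½ = -⅚ - 5/2 = -10/3 ≈ -3.3333)
T = 32/3 (T = ((6 + 2) + 6) - 10/3 = (8 + 6) - 10/3 = 14 - 10/3 = 32/3 ≈ 10.667)
M = 19 (M = 1 + 18 = 19)
(T*M)*(10/7) = ((32/3)*19)*(10/7) = 608*(10*(⅐))/3 = (608/3)*(10/7) = 6080/21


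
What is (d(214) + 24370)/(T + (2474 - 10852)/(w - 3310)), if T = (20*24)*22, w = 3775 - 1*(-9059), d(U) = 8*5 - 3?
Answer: 116226134/50282531 ≈ 2.3115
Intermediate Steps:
d(U) = 37 (d(U) = 40 - 3 = 37)
w = 12834 (w = 3775 + 9059 = 12834)
T = 10560 (T = 480*22 = 10560)
(d(214) + 24370)/(T + (2474 - 10852)/(w - 3310)) = (37 + 24370)/(10560 + (2474 - 10852)/(12834 - 3310)) = 24407/(10560 - 8378/9524) = 24407/(10560 - 8378*1/9524) = 24407/(10560 - 4189/4762) = 24407/(50282531/4762) = 24407*(4762/50282531) = 116226134/50282531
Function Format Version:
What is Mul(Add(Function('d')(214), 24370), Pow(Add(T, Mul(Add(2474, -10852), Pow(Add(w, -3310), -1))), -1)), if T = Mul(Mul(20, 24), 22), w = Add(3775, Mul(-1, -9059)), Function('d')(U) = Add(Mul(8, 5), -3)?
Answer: Rational(116226134, 50282531) ≈ 2.3115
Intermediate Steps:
Function('d')(U) = 37 (Function('d')(U) = Add(40, -3) = 37)
w = 12834 (w = Add(3775, 9059) = 12834)
T = 10560 (T = Mul(480, 22) = 10560)
Mul(Add(Function('d')(214), 24370), Pow(Add(T, Mul(Add(2474, -10852), Pow(Add(w, -3310), -1))), -1)) = Mul(Add(37, 24370), Pow(Add(10560, Mul(Add(2474, -10852), Pow(Add(12834, -3310), -1))), -1)) = Mul(24407, Pow(Add(10560, Mul(-8378, Pow(9524, -1))), -1)) = Mul(24407, Pow(Add(10560, Mul(-8378, Rational(1, 9524))), -1)) = Mul(24407, Pow(Add(10560, Rational(-4189, 4762)), -1)) = Mul(24407, Pow(Rational(50282531, 4762), -1)) = Mul(24407, Rational(4762, 50282531)) = Rational(116226134, 50282531)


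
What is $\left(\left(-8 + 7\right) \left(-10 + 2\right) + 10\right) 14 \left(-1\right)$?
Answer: $-252$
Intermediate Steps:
$\left(\left(-8 + 7\right) \left(-10 + 2\right) + 10\right) 14 \left(-1\right) = \left(\left(-1\right) \left(-8\right) + 10\right) 14 \left(-1\right) = \left(8 + 10\right) 14 \left(-1\right) = 18 \cdot 14 \left(-1\right) = 252 \left(-1\right) = -252$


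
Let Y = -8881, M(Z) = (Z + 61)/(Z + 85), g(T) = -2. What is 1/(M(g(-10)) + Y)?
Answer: -83/737064 ≈ -0.00011261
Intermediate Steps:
M(Z) = (61 + Z)/(85 + Z)
1/(M(g(-10)) + Y) = 1/((61 - 2)/(85 - 2) - 8881) = 1/(59/83 - 8881) = 1/(-737064/83) = -83/737064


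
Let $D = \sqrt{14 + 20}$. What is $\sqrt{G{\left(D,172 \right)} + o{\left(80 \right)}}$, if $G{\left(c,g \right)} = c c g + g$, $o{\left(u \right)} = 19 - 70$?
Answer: $\sqrt{5969} \approx 77.259$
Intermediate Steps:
$o{\left(u \right)} = -51$ ($o{\left(u \right)} = 19 - 70 = -51$)
$D = \sqrt{34} \approx 5.8309$
$G{\left(c,g \right)} = g + g c^{2}$ ($G{\left(c,g \right)} = c^{2} g + g = g c^{2} + g = g + g c^{2}$)
$\sqrt{G{\left(D,172 \right)} + o{\left(80 \right)}} = \sqrt{172 \left(1 + \left(\sqrt{34}\right)^{2}\right) - 51} = \sqrt{172 \left(1 + 34\right) - 51} = \sqrt{172 \cdot 35 - 51} = \sqrt{6020 - 51} = \sqrt{5969}$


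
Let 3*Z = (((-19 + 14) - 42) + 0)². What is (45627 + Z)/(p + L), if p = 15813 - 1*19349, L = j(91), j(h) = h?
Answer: -27818/2067 ≈ -13.458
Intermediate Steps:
Z = 2209/3 (Z = (((-19 + 14) - 42) + 0)²/3 = ((-5 - 42) + 0)²/3 = (-47 + 0)²/3 = (⅓)*(-47)² = (⅓)*2209 = 2209/3 ≈ 736.33)
L = 91
p = -3536 (p = 15813 - 19349 = -3536)
(45627 + Z)/(p + L) = (45627 + 2209/3)/(-3536 + 91) = (139090/3)/(-3445) = (139090/3)*(-1/3445) = -27818/2067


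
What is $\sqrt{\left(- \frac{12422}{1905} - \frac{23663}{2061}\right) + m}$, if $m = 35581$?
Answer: $\frac{2 \sqrt{1691995867742035}}{436245} \approx 188.58$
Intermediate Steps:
$\sqrt{\left(- \frac{12422}{1905} - \frac{23663}{2061}\right) + m} = \sqrt{\left(- \frac{12422}{1905} - \frac{23663}{2061}\right) + 35581} = \sqrt{- \frac{23559919}{1308735} + 35581} = \sqrt{\frac{46542540116}{1308735}} = \frac{2 \sqrt{1691995867742035}}{436245}$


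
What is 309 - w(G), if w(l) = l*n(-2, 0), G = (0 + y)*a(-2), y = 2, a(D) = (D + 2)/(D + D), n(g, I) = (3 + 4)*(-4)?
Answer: 309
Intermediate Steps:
n(g, I) = -28 (n(g, I) = 7*(-4) = -28)
a(D) = (2 + D)/(2*D) (a(D) = (2 + D)/((2*D)) = (2 + D)*(1/(2*D)) = (2 + D)/(2*D))
G = 0 (G = (0 + 2)*((½)*(2 - 2)/(-2)) = 2*((½)*(-½)*0) = 2*0 = 0)
w(l) = -28*l (w(l) = l*(-28) = -28*l)
309 - w(G) = 309 - (-28)*0 = 309 - 1*0 = 309 + 0 = 309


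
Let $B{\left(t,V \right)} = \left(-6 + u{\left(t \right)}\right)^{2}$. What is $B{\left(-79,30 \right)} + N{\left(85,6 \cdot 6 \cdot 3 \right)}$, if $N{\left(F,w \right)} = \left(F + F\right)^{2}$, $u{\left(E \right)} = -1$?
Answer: $28949$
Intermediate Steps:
$N{\left(F,w \right)} = 4 F^{2}$ ($N{\left(F,w \right)} = \left(2 F\right)^{2} = 4 F^{2}$)
$B{\left(t,V \right)} = 49$ ($B{\left(t,V \right)} = \left(-6 - 1\right)^{2} = \left(-7\right)^{2} = 49$)
$B{\left(-79,30 \right)} + N{\left(85,6 \cdot 6 \cdot 3 \right)} = 49 + 4 \cdot 85^{2} = 49 + 4 \cdot 7225 = 49 + 28900 = 28949$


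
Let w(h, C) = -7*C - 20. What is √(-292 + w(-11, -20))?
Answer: 2*I*√43 ≈ 13.115*I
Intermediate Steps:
w(h, C) = -20 - 7*C
√(-292 + w(-11, -20)) = √(-292 + (-20 - 7*(-20))) = √(-292 + (-20 + 140)) = √(-292 + 120) = √(-172) = 2*I*√43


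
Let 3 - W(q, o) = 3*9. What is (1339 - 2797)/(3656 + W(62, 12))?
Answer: -729/1816 ≈ -0.40143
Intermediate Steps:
W(q, o) = -24 (W(q, o) = 3 - 3*9 = 3 - 1*27 = 3 - 27 = -24)
(1339 - 2797)/(3656 + W(62, 12)) = (1339 - 2797)/(3656 - 24) = -1458/3632 = -1458*1/3632 = -729/1816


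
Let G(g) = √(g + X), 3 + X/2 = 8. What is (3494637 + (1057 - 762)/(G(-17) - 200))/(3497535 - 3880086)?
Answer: -139809883459/15304717857 + 295*I*√7/15304717857 ≈ -9.1351 + 5.0997e-8*I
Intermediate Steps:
X = 10 (X = -6 + 2*8 = -6 + 16 = 10)
G(g) = √(10 + g) (G(g) = √(g + 10) = √(10 + g))
(3494637 + (1057 - 762)/(G(-17) - 200))/(3497535 - 3880086) = (3494637 + (1057 - 762)/(√(10 - 17) - 200))/(3497535 - 3880086) = (3494637 + 295/(√(-7) - 200))/(-382551) = (3494637 + 295/(I*√7 - 200))*(-1/382551) = (3494637 + 295/(-200 + I*√7))*(-1/382551) = -1164879/127517 - 295/(382551*(-200 + I*√7))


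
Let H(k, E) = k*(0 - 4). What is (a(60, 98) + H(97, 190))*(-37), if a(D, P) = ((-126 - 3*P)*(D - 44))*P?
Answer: 24381076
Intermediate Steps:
H(k, E) = -4*k (H(k, E) = k*(-4) = -4*k)
a(D, P) = P*(-126 - 3*P)*(-44 + D) (a(D, P) = ((-126 - 3*P)*(-44 + D))*P = P*(-126 - 3*P)*(-44 + D))
(a(60, 98) + H(97, 190))*(-37) = (3*98*(1848 - 42*60 + 44*98 - 1*60*98) - 4*97)*(-37) = (3*98*(1848 - 2520 + 4312 - 5880) - 388)*(-37) = (3*98*(-2240) - 388)*(-37) = (-658560 - 388)*(-37) = -658948*(-37) = 24381076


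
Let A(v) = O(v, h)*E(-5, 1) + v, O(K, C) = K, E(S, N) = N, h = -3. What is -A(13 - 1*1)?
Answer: -24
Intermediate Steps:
A(v) = 2*v (A(v) = v*1 + v = v + v = 2*v)
-A(13 - 1*1) = -2*(13 - 1*1) = -2*(13 - 1) = -2*12 = -1*24 = -24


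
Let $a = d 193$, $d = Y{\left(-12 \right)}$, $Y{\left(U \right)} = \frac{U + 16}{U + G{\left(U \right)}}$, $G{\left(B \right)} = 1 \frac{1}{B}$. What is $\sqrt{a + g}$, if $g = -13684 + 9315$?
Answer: $\frac{i \sqrt{93201505}}{145} \approx 66.58 i$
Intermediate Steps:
$G{\left(B \right)} = \frac{1}{B}$
$Y{\left(U \right)} = \frac{16 + U}{U + \frac{1}{U}}$ ($Y{\left(U \right)} = \frac{U + 16}{U + \frac{1}{U}} = \frac{16 + U}{U + \frac{1}{U}}$)
$d = - \frac{48}{145}$ ($d = - \frac{12 \left(16 - 12\right)}{1 + \left(-12\right)^{2}} = \left(-12\right) \frac{1}{1 + 144} \cdot 4 = \left(-12\right) \frac{1}{145} \cdot 4 = - \frac{48}{145} \approx -0.33103$)
$a = - \frac{9264}{145}$ ($a = \left(- \frac{48}{145}\right) 193 = - \frac{9264}{145} \approx -63.89$)
$g = -4369$
$\sqrt{a + g} = \sqrt{- \frac{9264}{145} - 4369} = \sqrt{- \frac{642769}{145}} = \frac{i \sqrt{93201505}}{145}$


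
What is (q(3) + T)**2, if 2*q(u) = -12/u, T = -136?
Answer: 19044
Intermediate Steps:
q(u) = -6/u (q(u) = (-12/u)/2 = -6/u)
(q(3) + T)**2 = (-6/3 - 136)**2 = (-6*1/3 - 136)**2 = (-2 - 136)**2 = (-138)**2 = 19044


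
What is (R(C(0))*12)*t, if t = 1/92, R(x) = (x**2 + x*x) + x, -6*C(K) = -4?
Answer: 14/69 ≈ 0.20290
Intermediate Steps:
C(K) = 2/3 (C(K) = -1/6*(-4) = 2/3)
R(x) = x + 2*x**2 (R(x) = (x**2 + x**2) + x = 2*x**2 + x = x + 2*x**2)
t = 1/92 ≈ 0.010870
(R(C(0))*12)*t = ((2*(1 + 2*(2/3))/3)*12)*(1/92) = ((2*(1 + 4/3)/3)*12)*(1/92) = (((2/3)*(7/3))*12)*(1/92) = ((14/9)*12)*(1/92) = (56/3)*(1/92) = 14/69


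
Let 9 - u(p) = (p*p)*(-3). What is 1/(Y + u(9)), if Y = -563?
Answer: -1/311 ≈ -0.0032154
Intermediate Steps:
u(p) = 9 + 3*p**2 (u(p) = 9 - p*p*(-3) = 9 - p**2*(-3) = 9 - (-3)*p**2 = 9 + 3*p**2)
1/(Y + u(9)) = 1/(-563 + (9 + 3*9**2)) = 1/(-563 + (9 + 3*81)) = 1/(-563 + (9 + 243)) = 1/(-563 + 252) = 1/(-311) = -1/311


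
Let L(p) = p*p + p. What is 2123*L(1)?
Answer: 4246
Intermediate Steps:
L(p) = p + p**2 (L(p) = p**2 + p = p + p**2)
2123*L(1) = 2123*(1*(1 + 1)) = 2123*(1*2) = 2123*2 = 4246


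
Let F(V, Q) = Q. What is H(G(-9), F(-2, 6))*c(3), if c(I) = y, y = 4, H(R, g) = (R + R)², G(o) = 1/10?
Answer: 4/25 ≈ 0.16000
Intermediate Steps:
G(o) = ⅒
H(R, g) = 4*R² (H(R, g) = (2*R)² = 4*R²)
c(I) = 4
H(G(-9), F(-2, 6))*c(3) = (4*(⅒)²)*4 = (4*(1/100))*4 = (1/25)*4 = 4/25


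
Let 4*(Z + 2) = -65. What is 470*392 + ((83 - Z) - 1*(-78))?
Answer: 737677/4 ≈ 1.8442e+5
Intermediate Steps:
Z = -73/4 (Z = -2 + (¼)*(-65) = -2 - 65/4 = -73/4 ≈ -18.250)
470*392 + ((83 - Z) - 1*(-78)) = 470*392 + ((83 - 1*(-73/4)) - 1*(-78)) = 184240 + ((83 + 73/4) + 78) = 184240 + (405/4 + 78) = 184240 + 717/4 = 737677/4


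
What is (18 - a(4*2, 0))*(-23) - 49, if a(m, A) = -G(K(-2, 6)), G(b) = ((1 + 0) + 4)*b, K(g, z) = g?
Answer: -233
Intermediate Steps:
G(b) = 5*b (G(b) = (1 + 4)*b = 5*b)
a(m, A) = 10 (a(m, A) = -5*(-2) = -1*(-10) = 10)
(18 - a(4*2, 0))*(-23) - 49 = (18 - 1*10)*(-23) - 49 = (18 - 10)*(-23) - 49 = 8*(-23) - 49 = -184 - 49 = -233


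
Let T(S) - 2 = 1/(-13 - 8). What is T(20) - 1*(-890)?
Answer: 18731/21 ≈ 891.95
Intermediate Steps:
T(S) = 41/21 (T(S) = 2 + 1/(-13 - 8) = 2 + 1/(-21) = 2 - 1/21 = 41/21)
T(20) - 1*(-890) = 41/21 - 1*(-890) = 41/21 + 890 = 18731/21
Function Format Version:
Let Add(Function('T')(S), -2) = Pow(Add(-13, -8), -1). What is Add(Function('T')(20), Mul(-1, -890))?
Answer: Rational(18731, 21) ≈ 891.95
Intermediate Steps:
Function('T')(S) = Rational(41, 21) (Function('T')(S) = Add(2, Pow(Add(-13, -8), -1)) = Add(2, Pow(-21, -1)) = Add(2, Rational(-1, 21)) = Rational(41, 21))
Add(Function('T')(20), Mul(-1, -890)) = Add(Rational(41, 21), Mul(-1, -890)) = Add(Rational(41, 21), 890) = Rational(18731, 21)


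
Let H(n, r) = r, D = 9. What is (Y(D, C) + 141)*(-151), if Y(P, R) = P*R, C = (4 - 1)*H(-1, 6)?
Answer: -45753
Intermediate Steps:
C = 18 (C = (4 - 1)*6 = 3*6 = 18)
(Y(D, C) + 141)*(-151) = (9*18 + 141)*(-151) = (162 + 141)*(-151) = 303*(-151) = -45753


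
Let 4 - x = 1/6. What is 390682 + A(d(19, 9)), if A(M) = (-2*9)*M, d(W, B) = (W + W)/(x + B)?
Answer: 30078410/77 ≈ 3.9063e+5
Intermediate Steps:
x = 23/6 (x = 4 - 1/6 = 23/6 ≈ 3.8333)
d(W, B) = 2*W/(23/6 + B) (d(W, B) = (W + W)/(23/6 + B) = (2*W)/(23/6 + B) = 2*W/(23/6 + B))
A(M) = -18*M
390682 + A(d(19, 9)) = 390682 - 216*19/(23 + 6*9) = 390682 - 216*19/(23 + 54) = 390682 - 216*19/77 = 390682 - 18*228/77 = 390682 - 4104/77 = 30078410/77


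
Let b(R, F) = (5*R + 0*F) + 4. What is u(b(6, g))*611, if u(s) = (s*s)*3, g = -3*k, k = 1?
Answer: 2118948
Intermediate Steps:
g = -3 (g = -3*1 = -3)
b(R, F) = 4 + 5*R (b(R, F) = (5*R + 0) + 4 = 5*R + 4 = 4 + 5*R)
u(s) = 3*s**2 (u(s) = s**2*3 = 3*s**2)
u(b(6, g))*611 = (3*(4 + 5*6)**2)*611 = (3*(4 + 30)**2)*611 = (3*34**2)*611 = (3*1156)*611 = 3468*611 = 2118948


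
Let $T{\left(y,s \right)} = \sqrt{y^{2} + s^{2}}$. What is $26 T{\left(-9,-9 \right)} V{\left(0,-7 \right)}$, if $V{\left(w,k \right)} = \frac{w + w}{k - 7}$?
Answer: $0$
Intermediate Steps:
$V{\left(w,k \right)} = \frac{2 w}{-7 + k}$
$T{\left(y,s \right)} = \sqrt{s^{2} + y^{2}}$
$26 T{\left(-9,-9 \right)} V{\left(0,-7 \right)} = 26 \sqrt{\left(-9\right)^{2} + \left(-9\right)^{2}} \cdot 2 \cdot 0 \frac{1}{-7 - 7} = 26 \sqrt{81 + 81} \cdot 2 \cdot 0 \frac{1}{-14} = 26 \sqrt{162} \cdot 2 \cdot 0 \left(- \frac{1}{14}\right) = 26 \cdot 9 \sqrt{2} \cdot 0 = 234 \sqrt{2} \cdot 0 = 0$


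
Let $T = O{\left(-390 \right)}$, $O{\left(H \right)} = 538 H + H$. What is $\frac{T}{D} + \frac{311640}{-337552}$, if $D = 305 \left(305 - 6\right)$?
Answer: $- \frac{191109261}{59198182} \approx -3.2283$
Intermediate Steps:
$D = 91195$ ($D = 305 \cdot 299 = 91195$)
$O{\left(H \right)} = 539 H$
$T = -210210$ ($T = 539 \left(-390\right) = -210210$)
$\frac{T}{D} + \frac{311640}{-337552} = - \frac{210210}{91195} + \frac{311640}{-337552} = \left(-210210\right) \frac{1}{91195} + 311640 \left(- \frac{1}{337552}\right) = - \frac{3234}{1403} - \frac{38955}{42194} = - \frac{191109261}{59198182}$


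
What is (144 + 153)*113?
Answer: 33561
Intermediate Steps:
(144 + 153)*113 = 297*113 = 33561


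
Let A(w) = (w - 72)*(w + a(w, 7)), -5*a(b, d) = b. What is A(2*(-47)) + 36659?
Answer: 245711/5 ≈ 49142.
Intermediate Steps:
a(b, d) = -b/5
A(w) = 4*w*(-72 + w)/5 (A(w) = (w - 72)*(w - w/5) = (-72 + w)*(4*w/5) = 4*w*(-72 + w)/5)
A(2*(-47)) + 36659 = 4*(2*(-47))*(-72 + 2*(-47))/5 + 36659 = (4/5)*(-94)*(-72 - 94) + 36659 = (4/5)*(-94)*(-166) + 36659 = 62416/5 + 36659 = 245711/5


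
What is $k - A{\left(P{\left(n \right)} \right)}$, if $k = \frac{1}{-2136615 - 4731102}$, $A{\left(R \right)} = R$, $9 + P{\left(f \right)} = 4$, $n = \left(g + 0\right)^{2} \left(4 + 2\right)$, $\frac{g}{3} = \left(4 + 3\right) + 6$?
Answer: $\frac{34338584}{6867717} \approx 5.0$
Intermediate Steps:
$g = 39$ ($g = 3 \left(\left(4 + 3\right) + 6\right) = 3 \left(7 + 6\right) = 3 \cdot 13 = 39$)
$n = 9126$ ($n = \left(39 + 0\right)^{2} \left(4 + 2\right) = 39^{2} \cdot 6 = 1521 \cdot 6 = 9126$)
$P{\left(f \right)} = -5$ ($P{\left(f \right)} = -9 + 4 = -5$)
$k = - \frac{1}{6867717}$ ($k = \frac{1}{-6867717} = - \frac{1}{6867717} \approx -1.4561 \cdot 10^{-7}$)
$k - A{\left(P{\left(n \right)} \right)} = - \frac{1}{6867717} - -5 = - \frac{1}{6867717} + 5 = \frac{34338584}{6867717}$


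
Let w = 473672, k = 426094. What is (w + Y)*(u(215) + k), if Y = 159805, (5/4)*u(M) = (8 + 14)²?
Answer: 1350830155662/5 ≈ 2.7017e+11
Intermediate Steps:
u(M) = 1936/5 (u(M) = 4*(8 + 14)²/5 = (⅘)*22² = (⅘)*484 = 1936/5)
(w + Y)*(u(215) + k) = (473672 + 159805)*(1936/5 + 426094) = 633477*(2132406/5) = 1350830155662/5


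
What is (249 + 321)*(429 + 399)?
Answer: 471960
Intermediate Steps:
(249 + 321)*(429 + 399) = 570*828 = 471960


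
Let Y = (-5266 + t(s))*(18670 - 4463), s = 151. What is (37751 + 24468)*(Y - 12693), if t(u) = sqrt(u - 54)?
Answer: -4655645869345 + 883945333*sqrt(97) ≈ -4.6469e+12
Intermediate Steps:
t(u) = sqrt(-54 + u)
Y = -74814062 + 14207*sqrt(97) (Y = (-5266 + sqrt(-54 + 151))*(18670 - 4463) = (-5266 + sqrt(97))*14207 = -74814062 + 14207*sqrt(97) ≈ -7.4674e+7)
(37751 + 24468)*(Y - 12693) = (37751 + 24468)*((-74814062 + 14207*sqrt(97)) - 12693) = 62219*(-74826755 + 14207*sqrt(97)) = -4655645869345 + 883945333*sqrt(97)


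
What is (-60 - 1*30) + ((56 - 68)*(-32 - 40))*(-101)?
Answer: -87354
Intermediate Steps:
(-60 - 1*30) + ((56 - 68)*(-32 - 40))*(-101) = (-60 - 30) - 12*(-72)*(-101) = -90 + 864*(-101) = -90 - 87264 = -87354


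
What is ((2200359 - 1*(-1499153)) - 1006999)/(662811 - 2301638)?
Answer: -2692513/1638827 ≈ -1.6430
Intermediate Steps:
((2200359 - 1*(-1499153)) - 1006999)/(662811 - 2301638) = ((2200359 + 1499153) - 1006999)/(-1638827) = (3699512 - 1006999)*(-1/1638827) = 2692513*(-1/1638827) = -2692513/1638827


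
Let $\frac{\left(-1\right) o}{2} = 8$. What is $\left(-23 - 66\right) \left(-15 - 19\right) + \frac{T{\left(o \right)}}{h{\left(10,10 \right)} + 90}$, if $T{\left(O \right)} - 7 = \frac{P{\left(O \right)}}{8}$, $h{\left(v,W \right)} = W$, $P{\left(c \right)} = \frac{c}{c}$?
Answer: $\frac{2420857}{800} \approx 3026.1$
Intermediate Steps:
$P{\left(c \right)} = 1$
$o = -16$ ($o = \left(-2\right) 8 = -16$)
$T{\left(O \right)} = \frac{57}{8}$ ($T{\left(O \right)} = 7 + 1 \cdot \frac{1}{8} = 7 + \frac{1}{8} = \frac{57}{8}$)
$\left(-23 - 66\right) \left(-15 - 19\right) + \frac{T{\left(o \right)}}{h{\left(10,10 \right)} + 90} = \left(-23 - 66\right) \left(-15 - 19\right) + \frac{1}{10 + 90} \cdot \frac{57}{8} = \left(-89\right) \left(-34\right) + \frac{1}{100} \cdot \frac{57}{8} = 3026 + \frac{1}{100} \cdot \frac{57}{8} = 3026 + \frac{57}{800} = \frac{2420857}{800}$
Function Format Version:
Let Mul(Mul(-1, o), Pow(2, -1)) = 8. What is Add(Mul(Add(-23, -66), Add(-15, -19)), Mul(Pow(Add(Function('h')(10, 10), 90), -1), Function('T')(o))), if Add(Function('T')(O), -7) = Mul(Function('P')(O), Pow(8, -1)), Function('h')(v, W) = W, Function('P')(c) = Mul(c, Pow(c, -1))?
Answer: Rational(2420857, 800) ≈ 3026.1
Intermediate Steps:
Function('P')(c) = 1
o = -16 (o = Mul(-2, 8) = -16)
Function('T')(O) = Rational(57, 8) (Function('T')(O) = Add(7, Mul(1, Pow(8, -1))) = Add(7, Mul(1, Rational(1, 8))) = Add(7, Rational(1, 8)) = Rational(57, 8))
Add(Mul(Add(-23, -66), Add(-15, -19)), Mul(Pow(Add(Function('h')(10, 10), 90), -1), Function('T')(o))) = Add(Mul(Add(-23, -66), Add(-15, -19)), Mul(Pow(Add(10, 90), -1), Rational(57, 8))) = Add(Mul(-89, -34), Mul(Pow(100, -1), Rational(57, 8))) = Add(3026, Mul(Rational(1, 100), Rational(57, 8))) = Add(3026, Rational(57, 800)) = Rational(2420857, 800)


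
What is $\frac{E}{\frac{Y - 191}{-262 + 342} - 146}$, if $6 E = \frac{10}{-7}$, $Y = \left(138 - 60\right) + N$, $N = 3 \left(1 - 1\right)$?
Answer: $\frac{400}{247653} \approx 0.0016152$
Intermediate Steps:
$N = 0$ ($N = 3 \cdot 0 = 0$)
$Y = 78$ ($Y = \left(138 - 60\right) + 0 = 78 + 0 = 78$)
$E = - \frac{5}{21}$ ($E = \frac{10 \frac{1}{-7}}{6} = \frac{10 \left(- \frac{1}{7}\right)}{6} = \frac{1}{6} \left(- \frac{10}{7}\right) = - \frac{5}{21} \approx -0.2381$)
$\frac{E}{\frac{Y - 191}{-262 + 342} - 146} = \frac{1}{\frac{78 - 191}{-262 + 342} - 146} \left(- \frac{5}{21}\right) = \frac{1}{- \frac{113}{80} - 146} \left(- \frac{5}{21}\right) = \frac{1}{- \frac{11793}{80}} \left(- \frac{5}{21}\right) = \left(- \frac{80}{11793}\right) \left(- \frac{5}{21}\right) = \frac{400}{247653}$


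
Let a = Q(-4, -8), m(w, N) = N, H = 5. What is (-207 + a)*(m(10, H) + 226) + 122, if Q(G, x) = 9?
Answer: -45616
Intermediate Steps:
a = 9
(-207 + a)*(m(10, H) + 226) + 122 = (-207 + 9)*(5 + 226) + 122 = -198*231 + 122 = -45738 + 122 = -45616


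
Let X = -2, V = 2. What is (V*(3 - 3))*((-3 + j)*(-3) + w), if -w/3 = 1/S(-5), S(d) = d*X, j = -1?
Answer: 0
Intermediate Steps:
S(d) = -2*d (S(d) = d*(-2) = -2*d)
w = -3/10 (w = -3/((-2*(-5))) = -3/10 ≈ -0.30000)
(V*(3 - 3))*((-3 + j)*(-3) + w) = (2*(3 - 3))*((-3 - 1)*(-3) - 3/10) = (2*0)*(-4*(-3) - 3/10) = 0*(12 - 3/10) = 0*(117/10) = 0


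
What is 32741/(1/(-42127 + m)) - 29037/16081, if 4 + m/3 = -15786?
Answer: -47120888384474/16081 ≈ -2.9302e+9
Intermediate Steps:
m = -47370 (m = -12 + 3*(-15786) = -12 - 47358 = -47370)
32741/(1/(-42127 + m)) - 29037/16081 = 32741/(1/(-42127 - 47370)) - 29037/16081 = 32741/(1/(-89497)) - 29037*1/16081 = 32741/(-1/89497) - 29037/16081 = 32741*(-89497) - 29037/16081 = -2930221277 - 29037/16081 = -47120888384474/16081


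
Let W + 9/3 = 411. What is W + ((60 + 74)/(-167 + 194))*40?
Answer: 16376/27 ≈ 606.52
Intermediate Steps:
W = 408 (W = -3 + 411 = 408)
W + ((60 + 74)/(-167 + 194))*40 = 408 + ((60 + 74)/(-167 + 194))*40 = 408 + (134/27)*40 = 408 + 5360/27 = 16376/27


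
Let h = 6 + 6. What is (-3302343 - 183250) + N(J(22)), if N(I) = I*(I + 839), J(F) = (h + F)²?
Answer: -1179373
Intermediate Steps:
h = 12
J(F) = (12 + F)²
N(I) = I*(839 + I)
(-3302343 - 183250) + N(J(22)) = (-3302343 - 183250) + (12 + 22)²*(839 + (12 + 22)²) = -3485593 + 34²*(839 + 34²) = -3485593 + 1156*(839 + 1156) = -3485593 + 1156*1995 = -3485593 + 2306220 = -1179373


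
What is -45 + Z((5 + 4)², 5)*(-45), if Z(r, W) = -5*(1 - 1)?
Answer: -45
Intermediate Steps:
Z(r, W) = 0 (Z(r, W) = -5*0 = 0)
-45 + Z((5 + 4)², 5)*(-45) = -45 + 0*(-45) = -45 + 0 = -45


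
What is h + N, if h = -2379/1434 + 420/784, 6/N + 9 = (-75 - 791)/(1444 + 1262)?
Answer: -74557513/42193060 ≈ -1.7671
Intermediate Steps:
N = -4059/6305 (N = 6/(-9 + (-75 - 791)/(1444 + 1262)) = 6/(-9 - 866/2706) = 6/(-9 - 866*1/2706) = 6/(-9 - 433/1353) = 6/(-12610/1353) = 6*(-1353/12610) = -4059/6305 ≈ -0.64377)
h = -7517/6692 (h = -2379*1/1434 + 420*(1/784) = -793/478 + 15/28 = -7517/6692 ≈ -1.1233)
h + N = -7517/6692 - 4059/6305 = -74557513/42193060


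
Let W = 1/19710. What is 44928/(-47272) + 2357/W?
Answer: 274511275614/5909 ≈ 4.6456e+7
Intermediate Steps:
W = 1/19710 ≈ 5.0736e-5
44928/(-47272) + 2357/W = 44928/(-47272) + 2357/(1/19710) = 44928*(-1/47272) + 2357*19710 = -5616/5909 + 46456470 = 274511275614/5909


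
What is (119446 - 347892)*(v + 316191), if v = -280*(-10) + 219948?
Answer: -123118458794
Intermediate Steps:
v = 222748 (v = 2800 + 219948 = 222748)
(119446 - 347892)*(v + 316191) = (119446 - 347892)*(222748 + 316191) = -228446*538939 = -123118458794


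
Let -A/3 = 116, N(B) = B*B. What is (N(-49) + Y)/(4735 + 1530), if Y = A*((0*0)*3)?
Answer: 343/895 ≈ 0.38324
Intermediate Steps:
N(B) = B²
A = -348 (A = -3*116 = -348)
Y = 0 (Y = -348*0*0*3 = -0*3 = -348*0 = 0)
(N(-49) + Y)/(4735 + 1530) = ((-49)² + 0)/(4735 + 1530) = (2401 + 0)/6265 = 2401*(1/6265) = 343/895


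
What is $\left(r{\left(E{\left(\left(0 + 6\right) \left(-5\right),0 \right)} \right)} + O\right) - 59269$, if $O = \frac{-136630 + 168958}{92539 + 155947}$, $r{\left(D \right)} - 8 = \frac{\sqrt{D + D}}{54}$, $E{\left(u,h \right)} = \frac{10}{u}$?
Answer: $- \frac{7362748259}{124243} + \frac{i \sqrt{6}}{162} \approx -59261.0 + 0.01512 i$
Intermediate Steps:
$r{\left(D \right)} = 8 + \frac{\sqrt{2} \sqrt{D}}{54}$ ($r{\left(D \right)} = 8 + \frac{\sqrt{D + D}}{54} = 8 + \sqrt{2 D} \frac{1}{54} = 8 + \sqrt{2} \sqrt{D} \frac{1}{54} = 8 + \frac{\sqrt{2} \sqrt{D}}{54}$)
$O = \frac{16164}{124243}$ ($O = \frac{32328}{248486} = 32328 \cdot \frac{1}{248486} = \frac{16164}{124243} \approx 0.1301$)
$\left(r{\left(E{\left(\left(0 + 6\right) \left(-5\right),0 \right)} \right)} + O\right) - 59269 = \left(\left(8 + \frac{\sqrt{2} \sqrt{\frac{10}{\left(0 + 6\right) \left(-5\right)}}}{54}\right) + \frac{16164}{124243}\right) - 59269 = \left(\left(8 + \frac{\sqrt{2} \sqrt{\frac{10}{6 \left(-5\right)}}}{54}\right) + \frac{16164}{124243}\right) - 59269 = \left(\left(8 + \frac{\sqrt{2} \sqrt{\frac{10}{-30}}}{54}\right) + \frac{16164}{124243}\right) - 59269 = \left(\left(8 + \frac{\sqrt{2} \sqrt{10 \left(- \frac{1}{30}\right)}}{54}\right) + \frac{16164}{124243}\right) - 59269 = \left(\left(8 + \frac{\sqrt{2} \sqrt{- \frac{1}{3}}}{54}\right) + \frac{16164}{124243}\right) - 59269 = \left(\left(8 + \frac{\sqrt{2} \frac{i \sqrt{3}}{3}}{54}\right) + \frac{16164}{124243}\right) - 59269 = \left(\left(8 + \frac{i \sqrt{6}}{162}\right) + \frac{16164}{124243}\right) - 59269 = \left(\frac{1010108}{124243} + \frac{i \sqrt{6}}{162}\right) - 59269 = - \frac{7362748259}{124243} + \frac{i \sqrt{6}}{162}$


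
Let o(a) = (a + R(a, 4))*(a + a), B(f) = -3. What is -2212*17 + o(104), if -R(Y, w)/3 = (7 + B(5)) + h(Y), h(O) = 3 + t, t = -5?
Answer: -17220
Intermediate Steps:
h(O) = -2 (h(O) = 3 - 5 = -2)
R(Y, w) = -6 (R(Y, w) = -3*((7 - 3) - 2) = -3*(4 - 2) = -3*2 = -6)
o(a) = 2*a*(-6 + a) (o(a) = (a - 6)*(a + a) = (-6 + a)*(2*a) = 2*a*(-6 + a))
-2212*17 + o(104) = -2212*17 + 2*104*(-6 + 104) = -37604 + 2*104*98 = -37604 + 20384 = -17220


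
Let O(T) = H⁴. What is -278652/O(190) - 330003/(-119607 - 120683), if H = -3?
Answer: -22310186279/6487830 ≈ -3438.8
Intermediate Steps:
O(T) = 81 (O(T) = (-3)⁴ = 81)
-278652/O(190) - 330003/(-119607 - 120683) = -278652/81 - 330003/(-119607 - 120683) = -278652*1/81 - 330003/(-240290) = -92884/27 - 330003*(-1/240290) = -92884/27 + 330003/240290 = -22310186279/6487830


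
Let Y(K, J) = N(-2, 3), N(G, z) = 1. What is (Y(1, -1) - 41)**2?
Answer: 1600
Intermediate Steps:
Y(K, J) = 1
(Y(1, -1) - 41)**2 = (1 - 41)**2 = (-40)**2 = 1600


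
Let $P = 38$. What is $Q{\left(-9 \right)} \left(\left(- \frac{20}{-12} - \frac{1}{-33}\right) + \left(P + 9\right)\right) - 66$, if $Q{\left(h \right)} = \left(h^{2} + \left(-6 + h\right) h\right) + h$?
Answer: $\frac{110157}{11} \approx 10014.0$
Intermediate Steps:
$Q{\left(h \right)} = h + h^{2} + h \left(-6 + h\right)$ ($Q{\left(h \right)} = \left(h^{2} + h \left(-6 + h\right)\right) + h = h + h^{2} + h \left(-6 + h\right)$)
$Q{\left(-9 \right)} \left(\left(- \frac{20}{-12} - \frac{1}{-33}\right) + \left(P + 9\right)\right) - 66 = - 9 \left(-5 + 2 \left(-9\right)\right) \left(\left(- \frac{20}{-12} - \frac{1}{-33}\right) + \left(38 + 9\right)\right) - 66 = - 9 \left(-5 - 18\right) \left(\left(\left(-20\right) \left(- \frac{1}{12}\right) - - \frac{1}{33}\right) + 47\right) - 66 = \left(-9\right) \left(-23\right) \left(\left(\frac{5}{3} + \frac{1}{33}\right) + 47\right) - 66 = 207 \left(\frac{56}{33} + 47\right) - 66 = 207 \cdot \frac{1607}{33} - 66 = \frac{110883}{11} - 66 = \frac{110157}{11}$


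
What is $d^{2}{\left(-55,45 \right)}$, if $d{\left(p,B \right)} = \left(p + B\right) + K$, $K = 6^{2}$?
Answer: $676$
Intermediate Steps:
$K = 36$
$d{\left(p,B \right)} = 36 + B + p$ ($d{\left(p,B \right)} = \left(p + B\right) + 36 = \left(B + p\right) + 36 = 36 + B + p$)
$d^{2}{\left(-55,45 \right)} = \left(36 + 45 - 55\right)^{2} = 26^{2} = 676$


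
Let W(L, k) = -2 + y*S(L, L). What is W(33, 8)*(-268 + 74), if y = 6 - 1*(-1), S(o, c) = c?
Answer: -44426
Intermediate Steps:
y = 7 (y = 6 + 1 = 7)
W(L, k) = -2 + 7*L
W(33, 8)*(-268 + 74) = (-2 + 7*33)*(-268 + 74) = (-2 + 231)*(-194) = 229*(-194) = -44426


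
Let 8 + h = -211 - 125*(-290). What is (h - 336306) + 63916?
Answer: -236359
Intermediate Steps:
h = 36031 (h = -8 + (-211 - 125*(-290)) = -8 + (-211 + 36250) = -8 + 36039 = 36031)
(h - 336306) + 63916 = (36031 - 336306) + 63916 = -300275 + 63916 = -236359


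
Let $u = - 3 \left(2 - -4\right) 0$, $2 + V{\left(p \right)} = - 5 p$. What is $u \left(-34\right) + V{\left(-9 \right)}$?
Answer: $43$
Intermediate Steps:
$V{\left(p \right)} = -2 - 5 p$
$u = 0$ ($u = - 3 \left(2 + 4\right) 0 = \left(-3\right) 6 \cdot 0 = \left(-18\right) 0 = 0$)
$u \left(-34\right) + V{\left(-9 \right)} = 0 \left(-34\right) - -43 = 0 + \left(-2 + 45\right) = 0 + 43 = 43$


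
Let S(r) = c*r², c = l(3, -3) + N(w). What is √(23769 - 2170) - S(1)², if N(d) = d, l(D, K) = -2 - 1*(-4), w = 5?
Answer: -49 + √21599 ≈ 97.966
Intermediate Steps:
l(D, K) = 2 (l(D, K) = -2 + 4 = 2)
c = 7 (c = 2 + 5 = 7)
S(r) = 7*r²
√(23769 - 2170) - S(1)² = √(23769 - 2170) - (7*1²)² = √21599 - (7*1)² = √21599 - 1*7² = √21599 - 1*49 = √21599 - 49 = -49 + √21599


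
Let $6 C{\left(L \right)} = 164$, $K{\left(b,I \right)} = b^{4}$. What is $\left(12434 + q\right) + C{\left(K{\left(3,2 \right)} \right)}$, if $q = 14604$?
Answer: $\frac{81196}{3} \approx 27065.0$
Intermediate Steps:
$C{\left(L \right)} = \frac{82}{3}$ ($C{\left(L \right)} = \frac{1}{6} \cdot 164 = \frac{82}{3}$)
$\left(12434 + q\right) + C{\left(K{\left(3,2 \right)} \right)} = \left(12434 + 14604\right) + \frac{82}{3} = 27038 + \frac{82}{3} = \frac{81196}{3}$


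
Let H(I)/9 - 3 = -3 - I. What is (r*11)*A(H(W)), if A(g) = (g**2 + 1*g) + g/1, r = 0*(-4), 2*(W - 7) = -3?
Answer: 0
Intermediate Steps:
W = 11/2 (W = 7 + (1/2)*(-3) = 7 - 3/2 = 11/2 ≈ 5.5000)
H(I) = -9*I (H(I) = 27 + 9*(-3 - I) = 27 + (-27 - 9*I) = -9*I)
r = 0
A(g) = g**2 + 2*g (A(g) = (g**2 + g) + g*1 = (g + g**2) + g = g**2 + 2*g)
(r*11)*A(H(W)) = (0*11)*((-9*11/2)*(2 - 9*11/2)) = 0*(-99*(2 - 99/2)/2) = 0*(-99/2*(-95/2)) = 0*(9405/4) = 0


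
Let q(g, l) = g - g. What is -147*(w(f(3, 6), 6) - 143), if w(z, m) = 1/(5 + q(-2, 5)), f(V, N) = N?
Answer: 104958/5 ≈ 20992.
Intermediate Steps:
q(g, l) = 0
w(z, m) = ⅕ (w(z, m) = 1/(5 + 0) = 1/5 = ⅕)
-147*(w(f(3, 6), 6) - 143) = -147*(⅕ - 143) = -147*(-714/5) = 104958/5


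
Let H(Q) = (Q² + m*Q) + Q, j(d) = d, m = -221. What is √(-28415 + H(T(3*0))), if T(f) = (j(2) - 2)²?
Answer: I*√28415 ≈ 168.57*I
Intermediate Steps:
T(f) = 0 (T(f) = (2 - 2)² = 0² = 0)
H(Q) = Q² - 220*Q (H(Q) = (Q² - 221*Q) + Q = Q² - 220*Q)
√(-28415 + H(T(3*0))) = √(-28415 + 0*(-220 + 0)) = √(-28415 + 0*(-220)) = √(-28415 + 0) = √(-28415) = I*√28415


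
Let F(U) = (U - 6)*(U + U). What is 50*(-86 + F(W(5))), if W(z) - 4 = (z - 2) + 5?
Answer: 2900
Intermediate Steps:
W(z) = 7 + z (W(z) = 4 + ((z - 2) + 5) = 4 + ((-2 + z) + 5) = 4 + (3 + z) = 7 + z)
F(U) = 2*U*(-6 + U) (F(U) = (-6 + U)*(2*U) = 2*U*(-6 + U))
50*(-86 + F(W(5))) = 50*(-86 + 2*(7 + 5)*(-6 + (7 + 5))) = 50*(-86 + 2*12*(-6 + 12)) = 50*(-86 + 2*12*6) = 50*(-86 + 144) = 50*58 = 2900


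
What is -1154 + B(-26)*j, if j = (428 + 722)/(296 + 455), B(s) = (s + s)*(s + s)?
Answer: 2242946/751 ≈ 2986.6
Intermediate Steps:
B(s) = 4*s**2 (B(s) = (2*s)*(2*s) = 4*s**2)
j = 1150/751 ≈ 1.5313
-1154 + B(-26)*j = -1154 + (4*(-26)**2)*(1150/751) = -1154 + (4*676)*(1150/751) = -1154 + 2704*(1150/751) = -1154 + 3109600/751 = 2242946/751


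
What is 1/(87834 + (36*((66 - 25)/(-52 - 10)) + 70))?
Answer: 31/2724286 ≈ 1.1379e-5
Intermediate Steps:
1/(87834 + (36*((66 - 25)/(-52 - 10)) + 70)) = 1/(87834 + (36*(41/(-62)) + 70)) = 1/(87834 + (36*(41*(-1/62)) + 70)) = 1/(87834 + (36*(-41/62) + 70)) = 1/(87834 + (-738/31 + 70)) = 1/(87834 + 1432/31) = 1/(2724286/31) = 31/2724286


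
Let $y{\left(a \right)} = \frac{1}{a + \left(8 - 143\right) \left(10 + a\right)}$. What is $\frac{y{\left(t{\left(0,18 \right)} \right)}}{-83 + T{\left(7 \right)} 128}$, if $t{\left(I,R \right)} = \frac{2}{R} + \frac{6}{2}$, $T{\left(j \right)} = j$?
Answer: $- \frac{3}{4309442} \approx -6.9615 \cdot 10^{-7}$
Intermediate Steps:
$t{\left(I,R \right)} = 3 + \frac{2}{R}$ ($t{\left(I,R \right)} = \frac{2}{R} + 6 \cdot \frac{1}{2} = \frac{2}{R} + 3 = 3 + \frac{2}{R}$)
$y{\left(a \right)} = \frac{1}{-1350 - 134 a}$ ($y{\left(a \right)} = \frac{1}{a - 135 \left(10 + a\right)} = \frac{1}{a - \left(1350 + 135 a\right)} = \frac{1}{-1350 - 134 a}$)
$\frac{y{\left(t{\left(0,18 \right)} \right)}}{-83 + T{\left(7 \right)} 128} = \frac{\left(-1\right) \frac{1}{1350 + 134 \left(3 + \frac{2}{18}\right)}}{-83 + 7 \cdot 128} = \frac{\left(-1\right) \frac{1}{1350 + 134 \left(3 + 2 \cdot \frac{1}{18}\right)}}{-83 + 896} = \frac{\left(-1\right) \frac{1}{1350 + 134 \left(3 + \frac{1}{9}\right)}}{813} = - \frac{1}{1350 + 134 \cdot \frac{28}{9}} \cdot \frac{1}{813} = - \frac{1}{1350 + \frac{3752}{9}} \cdot \frac{1}{813} = - \frac{1}{\frac{15902}{9}} \cdot \frac{1}{813} = \left(-1\right) \frac{9}{15902} \cdot \frac{1}{813} = \left(- \frac{9}{15902}\right) \frac{1}{813} = - \frac{3}{4309442}$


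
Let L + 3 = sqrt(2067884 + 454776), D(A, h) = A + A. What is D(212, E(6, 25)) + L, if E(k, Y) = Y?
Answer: 421 + 2*sqrt(630665) ≈ 2009.3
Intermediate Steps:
D(A, h) = 2*A
L = -3 + 2*sqrt(630665) (L = -3 + sqrt(2067884 + 454776) = -3 + sqrt(2522660) = -3 + 2*sqrt(630665) ≈ 1585.3)
D(212, E(6, 25)) + L = 2*212 + (-3 + 2*sqrt(630665)) = 424 + (-3 + 2*sqrt(630665)) = 421 + 2*sqrt(630665)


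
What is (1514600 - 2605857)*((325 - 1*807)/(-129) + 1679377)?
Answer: -236410041974555/129 ≈ -1.8326e+12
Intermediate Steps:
(1514600 - 2605857)*((325 - 1*807)/(-129) + 1679377) = -1091257*(-(325 - 807)/129 + 1679377) = -1091257*(-1/129*(-482) + 1679377) = -1091257*(482/129 + 1679377) = -1091257*216640115/129 = -236410041974555/129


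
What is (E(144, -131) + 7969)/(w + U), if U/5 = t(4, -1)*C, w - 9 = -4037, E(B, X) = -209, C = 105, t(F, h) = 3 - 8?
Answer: -7760/6653 ≈ -1.1664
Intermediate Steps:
t(F, h) = -5
w = -4028 (w = 9 - 4037 = -4028)
U = -2625 (U = 5*(-5*105) = 5*(-525) = -2625)
(E(144, -131) + 7969)/(w + U) = (-209 + 7969)/(-4028 - 2625) = 7760/(-6653) = 7760*(-1/6653) = -7760/6653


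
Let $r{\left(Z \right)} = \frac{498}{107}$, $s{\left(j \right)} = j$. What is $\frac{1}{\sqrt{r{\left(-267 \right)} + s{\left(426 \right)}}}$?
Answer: $\frac{\sqrt{535}}{480} \approx 0.048188$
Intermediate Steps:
$r{\left(Z \right)} = \frac{498}{107}$ ($r{\left(Z \right)} = 498 \cdot \frac{1}{107} = \frac{498}{107}$)
$\frac{1}{\sqrt{r{\left(-267 \right)} + s{\left(426 \right)}}} = \frac{1}{\sqrt{\frac{498}{107} + 426}} = \frac{1}{\sqrt{\frac{46080}{107}}} = \frac{1}{\frac{96}{107} \sqrt{535}} = \frac{\sqrt{535}}{480}$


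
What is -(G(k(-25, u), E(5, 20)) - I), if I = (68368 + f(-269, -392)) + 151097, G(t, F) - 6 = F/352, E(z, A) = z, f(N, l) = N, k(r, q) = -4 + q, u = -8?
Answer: 77154875/352 ≈ 2.1919e+5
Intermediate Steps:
G(t, F) = 6 + F/352
I = 219196 (I = (68368 - 269) + 151097 = 68099 + 151097 = 219196)
-(G(k(-25, u), E(5, 20)) - I) = -((6 + (1/352)*5) - 1*219196) = -((6 + 5/352) - 219196) = -(2117/352 - 219196) = -1*(-77154875/352) = 77154875/352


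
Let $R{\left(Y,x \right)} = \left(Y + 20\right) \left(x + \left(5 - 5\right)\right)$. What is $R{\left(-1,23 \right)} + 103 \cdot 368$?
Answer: $38341$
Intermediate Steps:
$R{\left(Y,x \right)} = x \left(20 + Y\right)$ ($R{\left(Y,x \right)} = \left(20 + Y\right) \left(x + \left(5 - 5\right)\right) = \left(20 + Y\right) \left(x + 0\right) = \left(20 + Y\right) x = x \left(20 + Y\right)$)
$R{\left(-1,23 \right)} + 103 \cdot 368 = 23 \left(20 - 1\right) + 103 \cdot 368 = 23 \cdot 19 + 37904 = 437 + 37904 = 38341$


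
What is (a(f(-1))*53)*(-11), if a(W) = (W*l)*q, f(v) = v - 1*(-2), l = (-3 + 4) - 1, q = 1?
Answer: 0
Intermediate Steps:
l = 0 (l = 1 - 1 = 0)
f(v) = 2 + v (f(v) = v + 2 = 2 + v)
a(W) = 0 (a(W) = (W*0)*1 = 0*1 = 0)
(a(f(-1))*53)*(-11) = (0*53)*(-11) = 0*(-11) = 0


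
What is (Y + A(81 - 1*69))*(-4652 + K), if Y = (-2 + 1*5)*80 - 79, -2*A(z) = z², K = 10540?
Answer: 524032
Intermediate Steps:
A(z) = -z²/2
Y = 161 (Y = (-2 + 5)*80 - 79 = 3*80 - 79 = 240 - 79 = 161)
(Y + A(81 - 1*69))*(-4652 + K) = (161 - (81 - 1*69)²/2)*(-4652 + 10540) = (161 - (81 - 69)²/2)*5888 = (161 - ½*12²)*5888 = (161 - ½*144)*5888 = (161 - 72)*5888 = 89*5888 = 524032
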